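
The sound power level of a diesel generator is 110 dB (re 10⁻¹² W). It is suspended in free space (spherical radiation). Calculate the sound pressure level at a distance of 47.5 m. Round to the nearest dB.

L_p = L_w − 10·log₁₀(4π·r²) with r = 47.5 m.
4π·r² = 2.835e+04 m², 10·log₁₀ of that is 44.526 dB.
L_p = 110 − 44.526 = 65.47 dB.

65 dB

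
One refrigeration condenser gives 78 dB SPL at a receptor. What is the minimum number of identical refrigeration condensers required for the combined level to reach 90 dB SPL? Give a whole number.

16

The shortfall is 90 − 78 = 12.0 dB, and N units add 10·log₁₀ N, so need 10·log₁₀ N ≥ 12.0.
N ≥ 10^(12.0/10) = 15.849, so N = 16.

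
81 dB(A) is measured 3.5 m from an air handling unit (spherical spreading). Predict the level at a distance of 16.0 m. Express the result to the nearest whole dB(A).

For a point source, L₂ = L₁ − 20·log₁₀(r₂/r₁).
L₂ = 81 − 20·log₁₀(16.0/3.5) = 81 − 13.201 = 67.80 dB(A).

68 dB(A)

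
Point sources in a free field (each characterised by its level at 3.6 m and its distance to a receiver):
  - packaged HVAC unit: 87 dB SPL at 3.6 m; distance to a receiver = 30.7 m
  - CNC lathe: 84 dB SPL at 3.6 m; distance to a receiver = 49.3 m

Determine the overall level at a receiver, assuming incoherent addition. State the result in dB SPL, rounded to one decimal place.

First find each source's level at the receiver (point-source: −20·log₁₀(r/r_ref)), then combine on an intensity basis.
packaged HVAC unit: 87 − 20·log₁₀(30.7/3.6) = 87 − 18.62 = 68.38 dB SPL.
CNC lathe: 84 − 20·log₁₀(49.3/3.6) = 84 − 22.73 = 61.27 dB SPL.
Σ 10^(L/10) = 8.231e+06 → L_total = 10·log₁₀(8.231e+06) = 69.15 dB SPL.

69.2 dB SPL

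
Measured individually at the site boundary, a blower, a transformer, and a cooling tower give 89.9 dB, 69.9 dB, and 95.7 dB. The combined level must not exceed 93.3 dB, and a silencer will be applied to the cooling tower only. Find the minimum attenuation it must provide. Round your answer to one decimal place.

Everything except the cooling tower sums to 10^(89.9/10) + 10^(69.9/10) = 9.870e+08 in linear terms, 89.94 dB.
To meet 93.3 dB overall, the treated cooling tower may contribute at most 10^(93.3/10) − 9.870e+08 = 1.151e+09, i.e. 90.61 dB.
So the cooling tower must be reduced from 95.7 to 90.61 dB: IL = 5.09 dB.

5.1 dB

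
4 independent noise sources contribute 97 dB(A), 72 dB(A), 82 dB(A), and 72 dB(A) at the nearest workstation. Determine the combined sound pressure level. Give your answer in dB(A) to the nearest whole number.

97 dB(A)

For uncorrelated sources the intensities add, so convert each level to linear form, sum, and take 10·log₁₀ of the total.
Σ 10^(L/10) = 10^(97/10) + 10^(72/10) + 10^(82/10) + 10^(72/10) = 5.202e+09.
L_total = 10·log₁₀(5.202e+09) = 97.16 dB(A).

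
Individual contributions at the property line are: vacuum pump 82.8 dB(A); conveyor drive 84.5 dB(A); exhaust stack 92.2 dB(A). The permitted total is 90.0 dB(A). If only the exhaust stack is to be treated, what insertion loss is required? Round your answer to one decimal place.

5.0 dB

Everything except the exhaust stack sums to 10^(82.8/10) + 10^(84.5/10) = 4.724e+08 in linear terms, 86.74 dB(A).
To meet 90.0 dB(A) overall, the treated exhaust stack may contribute at most 10^(90.0/10) − 4.724e+08 = 5.276e+08, i.e. 87.22 dB(A).
So the exhaust stack must be reduced from 92.2 to 87.22 dB(A): IL = 4.98 dB.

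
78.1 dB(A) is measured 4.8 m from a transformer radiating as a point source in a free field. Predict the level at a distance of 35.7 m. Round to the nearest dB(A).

For a point source, L₂ = L₁ − 20·log₁₀(r₂/r₁).
L₂ = 78.1 − 20·log₁₀(35.7/4.8) = 78.1 − 17.429 = 60.67 dB(A).

61 dB(A)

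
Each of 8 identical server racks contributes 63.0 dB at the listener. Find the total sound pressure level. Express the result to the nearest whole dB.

L_total = L₁ + 10·log₁₀ N for N identical incoherent sources.
L_total = 63.0 + 10·log₁₀(8) = 63.0 + 9.031 = 72.03 dB.

72 dB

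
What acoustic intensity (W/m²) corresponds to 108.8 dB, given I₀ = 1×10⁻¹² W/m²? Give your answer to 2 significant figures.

0.076 W/m²

L = 10·log₁₀(I/I₀) ⇒ I = I₀·10^(L/10) = 10⁻¹² × 10^10.88.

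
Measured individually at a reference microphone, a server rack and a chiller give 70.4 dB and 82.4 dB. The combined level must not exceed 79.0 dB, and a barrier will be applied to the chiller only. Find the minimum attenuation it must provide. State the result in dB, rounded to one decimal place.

Fixed contribution from the other source: Σ 10^(L/10) = 10^(70.4/10) = 1.096e+07 (70.40 dB).
The limit corresponds to 10^(79.0/10) = 7.943e+07; subtracting the fixed part leaves 6.847e+07 for the chiller, i.e. 78.35 dB.
Required insertion loss = 82.4 − 78.35 = 4.05 dB.

4.0 dB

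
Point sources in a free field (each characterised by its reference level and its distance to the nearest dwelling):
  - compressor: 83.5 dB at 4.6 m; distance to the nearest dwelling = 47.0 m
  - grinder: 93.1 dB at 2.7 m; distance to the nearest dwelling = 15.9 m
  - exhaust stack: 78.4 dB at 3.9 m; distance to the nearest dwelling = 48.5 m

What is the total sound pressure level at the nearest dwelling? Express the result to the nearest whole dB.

First find each source's level at the receiver (point-source: −20·log₁₀(r/r_ref)), then combine on an intensity basis.
compressor: 83.5 − 20·log₁₀(47.0/4.6) = 83.5 − 20.19 = 63.31 dB.
grinder: 93.1 − 20·log₁₀(15.9/2.7) = 93.1 − 15.40 = 77.70 dB.
exhaust stack: 78.4 − 20·log₁₀(48.5/3.9) = 78.4 − 21.89 = 56.51 dB.
Σ 10^(L/10) = 6.147e+07 → L_total = 10·log₁₀(6.147e+07) = 77.89 dB.

78 dB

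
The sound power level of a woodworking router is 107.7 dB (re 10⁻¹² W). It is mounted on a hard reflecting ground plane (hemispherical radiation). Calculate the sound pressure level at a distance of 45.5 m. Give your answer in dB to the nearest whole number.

Free-field hemispherical radiation: L_p = L_w − 10·log₁₀(2π·r²), r = 45.5 m.
2π·r² = 1.301e+04 m², 10·log₁₀ of that is 41.142 dB.
L_p = 107.7 − 41.142 = 66.56 dB.

67 dB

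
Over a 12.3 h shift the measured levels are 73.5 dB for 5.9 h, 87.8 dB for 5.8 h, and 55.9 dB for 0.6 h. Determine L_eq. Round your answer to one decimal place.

84.7 dB

The energy average is taken in the linear domain: L_eq = 10·log₁₀[(Σ tᵢ·10^(Lᵢ/10))/T], T = 12.3 h.
Σ tᵢ·10^(Lᵢ/10) = 5.9·10^(73.5/10) + 5.8·10^(87.8/10) + 0.6·10^(55.9/10) = 3.627e+09.
L_eq = 10·log₁₀(3.627e+09/12.3) = 84.70 dB.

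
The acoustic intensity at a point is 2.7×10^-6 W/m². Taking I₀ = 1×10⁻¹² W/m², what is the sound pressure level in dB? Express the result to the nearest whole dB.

L = 10·log₁₀(I/I₀) = 10·log₁₀(2.7×10^-6/10⁻¹²) = 10·log₁₀(2.7×10^6).
L = 10·(0.4314 + 6) = 64.31 dB.

64 dB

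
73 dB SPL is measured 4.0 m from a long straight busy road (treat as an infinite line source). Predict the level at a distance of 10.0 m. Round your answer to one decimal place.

69.0 dB SPL

For a line source, L₂ = L₁ − 10·log₁₀(r₂/r₁).
L₂ = 73 − 10·log₁₀(10.0/4.0) = 73 − 3.979 = 69.02 dB SPL.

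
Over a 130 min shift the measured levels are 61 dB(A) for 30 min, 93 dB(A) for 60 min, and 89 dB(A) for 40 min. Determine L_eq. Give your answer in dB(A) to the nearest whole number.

91 dB(A)

L_eq = 10·log₁₀[(1/T)·Σ tᵢ·10^(Lᵢ/10)] with T = 130 min.
Σ tᵢ·10^(Lᵢ/10) = 30·10^(61/10) + 60·10^(93/10) + 40·10^(89/10) = 1.515e+11.
L_eq = 10·log₁₀(1.515e+11/130) = 90.67 dB(A).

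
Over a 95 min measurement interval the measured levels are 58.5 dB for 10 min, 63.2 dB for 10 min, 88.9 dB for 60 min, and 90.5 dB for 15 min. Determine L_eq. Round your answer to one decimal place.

L_eq = 10·log₁₀[(1/T)·Σ tᵢ·10^(Lᵢ/10)] with T = 95 min.
Σ tᵢ·10^(Lᵢ/10) = 10·10^(58.5/10) + 10·10^(63.2/10) + 60·10^(88.9/10) + 15·10^(90.5/10) = 6.343e+10.
L_eq = 10·log₁₀(6.343e+10/95) = 88.25 dB.

88.2 dB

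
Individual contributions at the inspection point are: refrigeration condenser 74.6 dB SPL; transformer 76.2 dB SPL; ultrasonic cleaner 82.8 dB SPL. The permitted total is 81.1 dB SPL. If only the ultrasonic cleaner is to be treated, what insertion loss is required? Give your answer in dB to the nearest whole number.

5 dB

Everything except the ultrasonic cleaner sums to 10^(74.6/10) + 10^(76.2/10) = 7.053e+07 in linear terms, 78.48 dB SPL.
To meet 81.1 dB SPL overall, the treated ultrasonic cleaner may contribute at most 10^(81.1/10) − 7.053e+07 = 5.830e+07, i.e. 77.66 dB SPL.
So the ultrasonic cleaner must be reduced from 82.8 to 77.66 dB SPL: IL = 5.14 dB.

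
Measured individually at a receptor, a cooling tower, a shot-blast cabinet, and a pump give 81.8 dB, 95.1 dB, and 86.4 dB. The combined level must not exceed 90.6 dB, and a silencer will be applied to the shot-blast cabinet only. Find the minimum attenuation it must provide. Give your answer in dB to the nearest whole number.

8 dB

Fixed contribution from the other sources: Σ 10^(L/10) = 10^(81.8/10) + 10^(86.4/10) = 5.879e+08 (87.69 dB).
The limit corresponds to 10^(90.6/10) = 1.148e+09; subtracting the fixed part leaves 5.603e+08 for the shot-blast cabinet, i.e. 87.48 dB.
Required insertion loss = 95.1 − 87.48 = 7.62 dB.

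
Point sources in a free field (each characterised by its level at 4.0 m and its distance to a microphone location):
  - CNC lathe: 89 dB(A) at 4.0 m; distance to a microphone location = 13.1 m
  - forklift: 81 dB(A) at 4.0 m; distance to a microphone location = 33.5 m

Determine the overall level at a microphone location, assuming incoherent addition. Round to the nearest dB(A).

Propagate each source to the receiver with L = L_ref − 20·log₁₀(r/r_ref), then add intensities.
CNC lathe: 89 − 20·log₁₀(13.1/4.0) = 89 − 10.30 = 78.70 dB(A).
forklift: 81 − 20·log₁₀(33.5/4.0) = 81 − 18.46 = 62.54 dB(A).
Σ 10^(L/10) = 7.585e+07 → L_total = 10·log₁₀(7.585e+07) = 78.80 dB(A).

79 dB(A)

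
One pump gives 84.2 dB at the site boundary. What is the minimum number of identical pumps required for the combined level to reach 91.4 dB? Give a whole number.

Need L₁ + 10·log₁₀ N ≥ 91.4, i.e. log₁₀ N ≥ 0.72.
N ≥ 10^(7.2/10) = 5.248, so N = 6.

6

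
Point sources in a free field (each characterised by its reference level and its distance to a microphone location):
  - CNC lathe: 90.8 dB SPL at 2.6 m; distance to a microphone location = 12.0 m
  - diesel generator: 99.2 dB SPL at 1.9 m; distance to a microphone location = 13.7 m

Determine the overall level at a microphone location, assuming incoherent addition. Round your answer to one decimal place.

83.4 dB SPL

Propagate each source to the receiver with L = L_ref − 20·log₁₀(r/r_ref), then add intensities.
CNC lathe: 90.8 − 20·log₁₀(12.0/2.6) = 90.8 − 13.28 = 77.52 dB SPL.
diesel generator: 99.2 − 20·log₁₀(13.7/1.9) = 99.2 − 17.16 = 82.04 dB SPL.
Σ 10^(L/10) = 2.164e+08 → L_total = 10·log₁₀(2.164e+08) = 83.35 dB SPL.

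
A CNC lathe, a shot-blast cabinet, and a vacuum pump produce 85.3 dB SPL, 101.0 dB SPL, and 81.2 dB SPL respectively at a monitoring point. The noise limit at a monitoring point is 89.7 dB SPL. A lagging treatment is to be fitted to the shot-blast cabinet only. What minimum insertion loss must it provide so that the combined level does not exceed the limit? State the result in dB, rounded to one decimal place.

Everything except the shot-blast cabinet sums to 10^(85.3/10) + 10^(81.2/10) = 4.707e+08 in linear terms, 86.73 dB SPL.
The limit corresponds to 10^(89.7/10) = 9.333e+08; subtracting the fixed part leaves 4.626e+08 for the shot-blast cabinet, i.e. 86.65 dB SPL.
So the shot-blast cabinet must be reduced from 101.0 to 86.65 dB SPL: IL = 14.35 dB.

14.3 dB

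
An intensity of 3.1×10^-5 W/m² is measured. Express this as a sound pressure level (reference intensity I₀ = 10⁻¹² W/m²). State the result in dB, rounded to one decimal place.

74.9 dB

Dividing by I₀ shifts the exponent by 12: I/I₀ = 3.1×10^7.
L = 10·(0.4914 + 7) = 74.91 dB.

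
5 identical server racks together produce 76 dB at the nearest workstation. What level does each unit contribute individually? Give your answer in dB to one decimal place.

69.0 dB

For N identical incoherent sources L_total = L₁ + 10·log₁₀ N, so L₁ = 76 − 10·log₁₀(5) = 76 − 6.990.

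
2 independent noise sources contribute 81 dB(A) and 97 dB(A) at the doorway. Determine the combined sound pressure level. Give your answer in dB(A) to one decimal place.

Incoherent sources combine by intensity addition: L_total = 10·log₁₀(Σ 10^(L_i/10)).
Σ 10^(L/10) = 10^(81/10) + 10^(97/10) = 5.138e+09.
L_total = 10·log₁₀(5.138e+09) = 97.11 dB(A).

97.1 dB(A)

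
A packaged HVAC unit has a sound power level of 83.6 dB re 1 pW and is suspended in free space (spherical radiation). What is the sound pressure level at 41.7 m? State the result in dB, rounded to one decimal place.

40.2 dB

Free-field spherical radiation: L_p = L_w − 10·log₁₀(4π·r²), r = 41.7 m.
4π·r² = 2.185e+04 m², 10·log₁₀ of that is 43.395 dB.
L_p = 83.6 − 43.395 = 40.21 dB.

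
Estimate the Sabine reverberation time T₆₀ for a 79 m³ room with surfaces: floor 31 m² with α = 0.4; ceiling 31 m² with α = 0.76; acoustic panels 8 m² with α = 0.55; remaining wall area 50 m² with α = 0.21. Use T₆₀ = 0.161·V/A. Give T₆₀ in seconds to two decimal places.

0.25 s

Total absorption A = 31·0.4 + 31·0.76 + 8·0.55 + 50·0.21 = 50.86 m² sabins.
T₆₀ = 0.161·V/A = 0.161·79/50.86 = 0.250 s.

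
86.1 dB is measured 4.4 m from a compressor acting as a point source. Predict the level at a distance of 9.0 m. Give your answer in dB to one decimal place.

79.9 dB

Point-source attenuation: ΔL = 20·log₁₀(r₂/r₁) = 20·log₁₀(9.0/4.4) = 6.216 dB.
L₂ = 86.1 − 20·log₁₀(9.0/4.4) = 86.1 − 6.216 = 79.88 dB.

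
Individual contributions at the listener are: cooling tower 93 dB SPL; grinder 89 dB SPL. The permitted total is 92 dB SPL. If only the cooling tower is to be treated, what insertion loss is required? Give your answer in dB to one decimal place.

Fixed contribution from the other source: Σ 10^(L/10) = 10^(89/10) = 7.943e+08 (89.00 dB SPL).
To meet 92 dB SPL overall, the treated cooling tower may contribute at most 10^(92/10) − 7.943e+08 = 7.906e+08, i.e. 88.98 dB SPL.
Required insertion loss = 93 − 88.98 = 4.02 dB.

4.0 dB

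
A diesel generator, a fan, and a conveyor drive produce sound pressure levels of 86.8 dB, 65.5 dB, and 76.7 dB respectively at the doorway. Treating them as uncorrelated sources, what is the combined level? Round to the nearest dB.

87 dB

For uncorrelated sources the intensities add, so convert each level to linear form, sum, and take 10·log₁₀ of the total.
Σ 10^(L/10) = 10^(86.8/10) + 10^(65.5/10) + 10^(76.7/10) = 5.290e+08.
L_total = 10·log₁₀(5.290e+08) = 87.23 dB.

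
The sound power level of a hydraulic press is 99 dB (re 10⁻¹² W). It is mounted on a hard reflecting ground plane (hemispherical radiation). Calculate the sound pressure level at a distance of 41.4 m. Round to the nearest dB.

Free-field hemispherical radiation: L_p = L_w − 10·log₁₀(2π·r²), r = 41.4 m.
2π·r² = 1.077e+04 m², 10·log₁₀ of that is 40.322 dB.
L_p = 99 − 40.322 = 58.68 dB.

59 dB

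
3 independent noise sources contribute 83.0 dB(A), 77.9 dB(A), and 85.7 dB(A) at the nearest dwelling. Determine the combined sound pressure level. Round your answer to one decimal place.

88.0 dB(A)

For uncorrelated sources the intensities add, so convert each level to linear form, sum, and take 10·log₁₀ of the total.
Σ 10^(L/10) = 10^(83.0/10) + 10^(77.9/10) + 10^(85.7/10) = 6.327e+08.
L_total = 10·log₁₀(6.327e+08) = 88.01 dB(A).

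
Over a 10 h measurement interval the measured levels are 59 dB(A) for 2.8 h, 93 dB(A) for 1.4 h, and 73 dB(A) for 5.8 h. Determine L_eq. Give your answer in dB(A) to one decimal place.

84.6 dB(A)

L_eq = 10·log₁₀[(1/T)·Σ tᵢ·10^(Lᵢ/10)] with T = 10 h.
Σ tᵢ·10^(Lᵢ/10) = 2.8·10^(59/10) + 1.4·10^(93/10) + 5.8·10^(73/10) = 2.911e+09.
L_eq = 10·log₁₀(2.911e+09/10) = 84.64 dB(A).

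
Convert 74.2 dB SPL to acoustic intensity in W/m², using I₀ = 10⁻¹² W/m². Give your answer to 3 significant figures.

2.63e-05 W/m²

I/I₀ = 10^(74.2/10) = 2.63e+07, so I = 2.63e+07 × 10⁻¹² W/m².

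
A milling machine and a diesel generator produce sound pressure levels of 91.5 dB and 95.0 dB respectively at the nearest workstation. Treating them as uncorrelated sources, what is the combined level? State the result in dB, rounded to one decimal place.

96.6 dB

For uncorrelated sources the intensities add, so convert each level to linear form, sum, and take 10·log₁₀ of the total.
Σ 10^(L/10) = 10^(91.5/10) + 10^(95.0/10) = 4.575e+09.
L_total = 10·log₁₀(4.575e+09) = 96.60 dB.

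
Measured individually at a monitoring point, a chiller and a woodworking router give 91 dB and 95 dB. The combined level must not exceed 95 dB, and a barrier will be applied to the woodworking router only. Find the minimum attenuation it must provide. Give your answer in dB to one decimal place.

2.2 dB

The untreated sources together contribute 10^(91/10) = 1.259e+09, i.e. 91.00 dB.
The limit corresponds to 10^(95/10) = 3.162e+09; subtracting the fixed part leaves 1.903e+09 for the woodworking router, i.e. 92.80 dB.
So the woodworking router must be reduced from 95 to 92.80 dB: IL = 2.20 dB.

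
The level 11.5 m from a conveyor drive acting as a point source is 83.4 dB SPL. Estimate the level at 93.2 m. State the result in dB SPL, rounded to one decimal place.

65.2 dB SPL

For a point source, L₂ = L₁ − 20·log₁₀(r₂/r₁).
L₂ = 83.4 − 20·log₁₀(93.2/11.5) = 83.4 − 18.174 = 65.23 dB SPL.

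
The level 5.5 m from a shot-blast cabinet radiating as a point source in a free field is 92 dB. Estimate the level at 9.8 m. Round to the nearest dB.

Point-source attenuation: ΔL = 20·log₁₀(r₂/r₁) = 20·log₁₀(9.8/5.5) = 5.017 dB.
L₂ = 92 − 20·log₁₀(9.8/5.5) = 92 − 5.017 = 86.98 dB.

87 dB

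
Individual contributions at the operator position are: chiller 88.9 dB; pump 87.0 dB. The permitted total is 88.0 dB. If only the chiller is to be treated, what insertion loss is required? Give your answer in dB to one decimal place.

Fixed contribution from the other source: Σ 10^(L/10) = 10^(87.0/10) = 5.012e+08 (87.00 dB).
The limit corresponds to 10^(88.0/10) = 6.310e+08; subtracting the fixed part leaves 1.298e+08 for the chiller, i.e. 81.13 dB.
Required insertion loss = 88.9 − 81.13 = 7.77 dB.

7.8 dB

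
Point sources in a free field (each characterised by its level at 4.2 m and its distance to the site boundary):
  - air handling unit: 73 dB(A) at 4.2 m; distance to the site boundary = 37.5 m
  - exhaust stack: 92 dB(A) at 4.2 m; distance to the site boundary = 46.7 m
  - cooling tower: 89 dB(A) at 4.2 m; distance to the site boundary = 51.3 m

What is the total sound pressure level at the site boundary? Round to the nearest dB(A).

Propagate each source to the receiver with L = L_ref − 20·log₁₀(r/r_ref), then add intensities.
air handling unit: 73 − 20·log₁₀(37.5/4.2) = 73 − 19.02 = 53.98 dB(A).
exhaust stack: 92 − 20·log₁₀(46.7/4.2) = 92 − 20.92 = 71.08 dB(A).
cooling tower: 89 − 20·log₁₀(51.3/4.2) = 89 − 21.74 = 67.26 dB(A).
Σ 10^(L/10) = 1.839e+07 → L_total = 10·log₁₀(1.839e+07) = 72.65 dB(A).

73 dB(A)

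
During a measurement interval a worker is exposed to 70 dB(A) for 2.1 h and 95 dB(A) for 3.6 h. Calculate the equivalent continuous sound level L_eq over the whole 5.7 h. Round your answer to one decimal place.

93.0 dB(A)

The energy average is taken in the linear domain: L_eq = 10·log₁₀[(Σ tᵢ·10^(Lᵢ/10))/T], T = 5.7 h.
Σ tᵢ·10^(Lᵢ/10) = 2.1·10^(70/10) + 3.6·10^(95/10) = 1.141e+10.
L_eq = 10·log₁₀(1.141e+10/5.7) = 93.01 dB(A).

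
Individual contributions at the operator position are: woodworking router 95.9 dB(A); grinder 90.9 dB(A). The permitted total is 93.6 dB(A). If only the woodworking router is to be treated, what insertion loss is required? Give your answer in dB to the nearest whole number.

6 dB

Fixed contribution from the other source: Σ 10^(L/10) = 10^(90.9/10) = 1.230e+09 (90.90 dB(A)).
The limit corresponds to 10^(93.6/10) = 2.291e+09; subtracting the fixed part leaves 1.061e+09 for the woodworking router, i.e. 90.26 dB(A).
Required insertion loss = 95.9 − 90.26 = 5.64 dB.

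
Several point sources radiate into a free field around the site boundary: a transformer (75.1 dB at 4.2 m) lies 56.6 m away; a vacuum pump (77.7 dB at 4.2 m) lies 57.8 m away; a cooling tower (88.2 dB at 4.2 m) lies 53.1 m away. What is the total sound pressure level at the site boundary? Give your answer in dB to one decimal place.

First find each source's level at the receiver (point-source: −20·log₁₀(r/r_ref)), then combine on an intensity basis.
transformer: 75.1 − 20·log₁₀(56.6/4.2) = 75.1 − 22.59 = 52.51 dB.
vacuum pump: 77.7 − 20·log₁₀(57.8/4.2) = 77.7 − 22.77 = 54.93 dB.
cooling tower: 88.2 − 20·log₁₀(53.1/4.2) = 88.2 − 22.04 = 66.16 dB.
Σ 10^(L/10) = 4.623e+06 → L_total = 10·log₁₀(4.623e+06) = 66.65 dB.

66.6 dB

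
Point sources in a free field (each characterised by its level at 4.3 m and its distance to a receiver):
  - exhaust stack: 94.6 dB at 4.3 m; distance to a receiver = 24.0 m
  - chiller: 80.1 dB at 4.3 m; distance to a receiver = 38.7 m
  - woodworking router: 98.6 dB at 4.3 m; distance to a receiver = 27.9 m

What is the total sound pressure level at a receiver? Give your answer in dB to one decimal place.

84.2 dB

First find each source's level at the receiver (point-source: −20·log₁₀(r/r_ref)), then combine on an intensity basis.
exhaust stack: 94.6 − 20·log₁₀(24.0/4.3) = 94.6 − 14.93 = 79.67 dB.
chiller: 80.1 − 20·log₁₀(38.7/4.3) = 80.1 − 19.08 = 61.02 dB.
woodworking router: 98.6 − 20·log₁₀(27.9/4.3) = 98.6 − 16.24 = 82.36 dB.
Σ 10^(L/10) = 2.659e+08 → L_total = 10·log₁₀(2.659e+08) = 84.25 dB.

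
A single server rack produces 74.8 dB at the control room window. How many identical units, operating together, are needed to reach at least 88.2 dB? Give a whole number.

Need L₁ + 10·log₁₀ N ≥ 88.2, i.e. log₁₀ N ≥ 1.34.
N ≥ 10^(13.4/10) = 21.878, so N = 22.

22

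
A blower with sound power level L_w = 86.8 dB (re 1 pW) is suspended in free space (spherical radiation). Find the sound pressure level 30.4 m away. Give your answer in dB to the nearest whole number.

46 dB

The power spreads over a sphere of area 4π·r², so L_p = L_w − 10·log₁₀(4π·r²).
4π·r² = 1.161e+04 m², 10·log₁₀ of that is 40.650 dB.
L_p = 86.8 − 40.650 = 46.15 dB.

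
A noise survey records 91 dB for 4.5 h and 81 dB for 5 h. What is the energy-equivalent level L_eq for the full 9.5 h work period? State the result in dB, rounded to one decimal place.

88.2 dB

The energy average is taken in the linear domain: L_eq = 10·log₁₀[(Σ tᵢ·10^(Lᵢ/10))/T], T = 9.5 h.
Σ tᵢ·10^(Lᵢ/10) = 4.5·10^(91/10) + 5·10^(81/10) = 6.295e+09.
L_eq = 10·log₁₀(6.295e+09/9.5) = 88.21 dB.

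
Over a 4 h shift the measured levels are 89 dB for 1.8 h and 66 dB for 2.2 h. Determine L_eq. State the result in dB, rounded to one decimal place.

L_eq = 10·log₁₀[(1/T)·Σ tᵢ·10^(Lᵢ/10)] with T = 4 h.
Σ tᵢ·10^(Lᵢ/10) = 1.8·10^(89/10) + 2.2·10^(66/10) = 1.439e+09.
L_eq = 10·log₁₀(1.439e+09/4) = 85.56 dB.

85.6 dB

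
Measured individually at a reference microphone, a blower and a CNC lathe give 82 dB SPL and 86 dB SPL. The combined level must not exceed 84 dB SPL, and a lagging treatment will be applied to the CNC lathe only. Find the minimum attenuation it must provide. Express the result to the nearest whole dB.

Fixed contribution from the other source: Σ 10^(L/10) = 10^(82/10) = 1.585e+08 (82.00 dB SPL).
The limit corresponds to 10^(84/10) = 2.512e+08; subtracting the fixed part leaves 9.270e+07 for the CNC lathe, i.e. 79.67 dB SPL.
So the CNC lathe must be reduced from 86 to 79.67 dB SPL: IL = 6.33 dB.

6 dB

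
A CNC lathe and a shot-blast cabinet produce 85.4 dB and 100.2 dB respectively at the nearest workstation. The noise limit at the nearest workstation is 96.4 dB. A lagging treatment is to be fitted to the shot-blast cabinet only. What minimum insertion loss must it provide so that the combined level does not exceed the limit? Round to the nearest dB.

Everything except the shot-blast cabinet sums to 10^(85.4/10) = 3.467e+08 in linear terms, 85.40 dB.
To meet 96.4 dB overall, the treated shot-blast cabinet may contribute at most 10^(96.4/10) − 3.467e+08 = 4.018e+09, i.e. 96.04 dB.
So the shot-blast cabinet must be reduced from 100.2 to 96.04 dB: IL = 4.16 dB.

4 dB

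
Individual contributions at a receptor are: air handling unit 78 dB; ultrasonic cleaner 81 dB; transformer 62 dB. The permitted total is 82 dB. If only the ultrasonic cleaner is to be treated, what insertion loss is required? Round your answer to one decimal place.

The untreated sources together contribute 10^(78/10) + 10^(62/10) = 6.468e+07, i.e. 78.11 dB.
To meet 82 dB overall, the treated ultrasonic cleaner may contribute at most 10^(82/10) − 6.468e+07 = 9.381e+07, i.e. 79.72 dB.
So the ultrasonic cleaner must be reduced from 81 to 79.72 dB: IL = 1.28 dB.

1.3 dB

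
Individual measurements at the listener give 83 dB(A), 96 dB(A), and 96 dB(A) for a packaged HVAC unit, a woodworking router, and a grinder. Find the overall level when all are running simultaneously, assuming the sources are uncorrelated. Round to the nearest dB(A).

99 dB(A)

Incoherent sources combine by intensity addition: L_total = 10·log₁₀(Σ 10^(L_i/10)).
Σ 10^(L/10) = 10^(83/10) + 10^(96/10) + 10^(96/10) = 8.162e+09.
L_total = 10·log₁₀(8.162e+09) = 99.12 dB(A).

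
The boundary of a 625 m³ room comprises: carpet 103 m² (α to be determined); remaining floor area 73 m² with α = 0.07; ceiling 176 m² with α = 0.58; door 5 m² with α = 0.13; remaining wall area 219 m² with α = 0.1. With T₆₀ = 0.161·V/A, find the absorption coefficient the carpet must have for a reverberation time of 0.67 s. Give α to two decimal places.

0.20

From T₆₀ = 0.161·V/A, the target T₆₀ = 0.67 s needs A = 0.161·625/0.67 = 150.19 m².
Absorption from the other surfaces = 73·0.07 + 176·0.58 + 5·0.13 + 219·0.1 = 129.74 m², so the carpet must supply 20.45 m² over 103 m².
α = 20.45/103 = 0.199.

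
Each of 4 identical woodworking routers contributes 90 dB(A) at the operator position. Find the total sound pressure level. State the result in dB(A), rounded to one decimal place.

96.0 dB(A)

N identical incoherent sources raise the level by 10·log₁₀ N.
L_total = 90 + 10·log₁₀(4) = 90 + 6.021 = 96.02 dB(A).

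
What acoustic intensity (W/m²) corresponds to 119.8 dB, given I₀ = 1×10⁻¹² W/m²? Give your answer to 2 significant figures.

I = I₀·10^(L/10) = 10⁻¹² × 10^(119.8/10) = 10^(-0.020).

0.95 W/m²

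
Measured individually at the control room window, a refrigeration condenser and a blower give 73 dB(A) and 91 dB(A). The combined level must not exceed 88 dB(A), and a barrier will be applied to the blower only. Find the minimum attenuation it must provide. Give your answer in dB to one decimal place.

Everything except the blower sums to 10^(73/10) = 1.995e+07 in linear terms, 73.00 dB(A).
To meet 88 dB(A) overall, the treated blower may contribute at most 10^(88/10) − 1.995e+07 = 6.110e+08, i.e. 87.86 dB(A).
Required insertion loss = 91 − 87.86 = 3.14 dB.

3.1 dB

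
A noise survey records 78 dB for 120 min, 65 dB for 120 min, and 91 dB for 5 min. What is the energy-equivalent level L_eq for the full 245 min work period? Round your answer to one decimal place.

Weight each interval's intensity by its duration and average over T = 245 min:
Σ tᵢ·10^(Lᵢ/10) = 120·10^(78/10) + 120·10^(65/10) + 5·10^(91/10) = 1.425e+10.
L_eq = 10·log₁₀(1.425e+10/245) = 77.65 dB.

77.6 dB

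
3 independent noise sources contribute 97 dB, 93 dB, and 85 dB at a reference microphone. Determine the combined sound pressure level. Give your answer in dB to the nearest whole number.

For uncorrelated sources the intensities add, so convert each level to linear form, sum, and take 10·log₁₀ of the total.
Σ 10^(L/10) = 10^(97/10) + 10^(93/10) + 10^(85/10) = 7.323e+09.
L_total = 10·log₁₀(7.323e+09) = 98.65 dB.

99 dB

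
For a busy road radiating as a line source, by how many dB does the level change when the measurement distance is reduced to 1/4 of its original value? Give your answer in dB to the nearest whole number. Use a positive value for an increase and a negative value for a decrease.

With cylindrical spreading the level changes by −10·log₁₀(r₂/r₁).
ΔL = −10·log₁₀(0.25) = +6.02 dB.

+6 dB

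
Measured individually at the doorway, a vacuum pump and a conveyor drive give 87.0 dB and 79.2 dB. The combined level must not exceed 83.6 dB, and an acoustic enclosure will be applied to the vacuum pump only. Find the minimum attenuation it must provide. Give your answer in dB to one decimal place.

The untreated sources together contribute 10^(79.2/10) = 8.318e+07, i.e. 79.20 dB.
To meet 83.6 dB overall, the treated vacuum pump may contribute at most 10^(83.6/10) − 8.318e+07 = 1.459e+08, i.e. 81.64 dB.
Required insertion loss = 87.0 − 81.64 = 5.36 dB.

5.4 dB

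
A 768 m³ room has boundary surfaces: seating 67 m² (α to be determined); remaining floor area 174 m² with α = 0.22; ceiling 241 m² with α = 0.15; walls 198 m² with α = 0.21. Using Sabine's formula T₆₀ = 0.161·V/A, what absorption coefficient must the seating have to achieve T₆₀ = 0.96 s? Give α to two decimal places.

Required total absorption A = 0.161·768/0.96 = 128.80 m².
Absorption from the other surfaces = 174·0.22 + 241·0.15 + 198·0.21 = 116.01 m², so the seating must supply 12.79 m² over 67 m².
α = 12.79/67 = 0.191.

0.19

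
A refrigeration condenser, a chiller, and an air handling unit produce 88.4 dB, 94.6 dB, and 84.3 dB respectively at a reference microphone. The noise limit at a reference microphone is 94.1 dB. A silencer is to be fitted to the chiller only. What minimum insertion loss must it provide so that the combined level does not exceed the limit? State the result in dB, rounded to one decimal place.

2.5 dB

The untreated sources together contribute 10^(88.4/10) + 10^(84.3/10) = 9.610e+08, i.e. 89.83 dB.
To meet 94.1 dB overall, the treated chiller may contribute at most 10^(94.1/10) − 9.610e+08 = 1.609e+09, i.e. 92.07 dB.
So the chiller must be reduced from 94.6 to 92.07 dB: IL = 2.53 dB.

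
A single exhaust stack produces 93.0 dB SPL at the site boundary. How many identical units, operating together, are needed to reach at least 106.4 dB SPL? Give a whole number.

The shortfall is 106.4 − 93.0 = 13.4 dB, and N units add 10·log₁₀ N, so need 10·log₁₀ N ≥ 13.4.
N ≥ 10^(13.4/10) = 21.878, so N = 22.

22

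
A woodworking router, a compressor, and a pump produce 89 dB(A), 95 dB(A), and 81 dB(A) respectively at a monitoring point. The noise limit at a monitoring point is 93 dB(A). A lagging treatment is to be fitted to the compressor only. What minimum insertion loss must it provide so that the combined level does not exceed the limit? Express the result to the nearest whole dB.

5 dB

The untreated sources together contribute 10^(89/10) + 10^(81/10) = 9.202e+08, i.e. 89.64 dB(A).
To meet 93 dB(A) overall, the treated compressor may contribute at most 10^(93/10) − 9.202e+08 = 1.075e+09, i.e. 90.31 dB(A).
So the compressor must be reduced from 95 to 90.31 dB(A): IL = 4.69 dB.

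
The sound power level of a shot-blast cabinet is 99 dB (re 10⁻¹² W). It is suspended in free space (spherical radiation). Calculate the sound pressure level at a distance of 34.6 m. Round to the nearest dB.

57 dB

Free-field spherical radiation: L_p = L_w − 10·log₁₀(4π·r²), r = 34.6 m.
4π·r² = 1.504e+04 m², 10·log₁₀ of that is 41.774 dB.
L_p = 99 − 41.774 = 57.23 dB.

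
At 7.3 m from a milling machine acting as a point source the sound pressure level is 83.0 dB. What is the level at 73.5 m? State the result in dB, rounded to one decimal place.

Spherical spreading from a point source gives a 20·log₁₀(r₂/r₁) drop.
L₂ = 83.0 − 20·log₁₀(73.5/7.3) = 83.0 − 20.059 = 62.94 dB.

62.9 dB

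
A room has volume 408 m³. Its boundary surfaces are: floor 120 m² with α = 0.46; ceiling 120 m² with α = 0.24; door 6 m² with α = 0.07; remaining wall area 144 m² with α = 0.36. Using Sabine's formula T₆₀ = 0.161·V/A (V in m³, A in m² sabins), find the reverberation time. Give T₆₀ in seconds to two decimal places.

A = Σ Sᵢαᵢ = 120·0.46 + 120·0.24 + 6·0.07 + 144·0.36 = 136.26 m².
T₆₀ = 0.161·V/A = 0.161·408/136.26 = 0.482 s.

0.48 s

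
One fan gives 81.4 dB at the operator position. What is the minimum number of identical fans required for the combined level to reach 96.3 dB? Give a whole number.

31

N identical sources give L₁ + 10·log₁₀ N, so require 10·log₁₀ N ≥ 96.3 − 81.4 = 14.9 dB.
N ≥ 10^(14.9/10) = 30.903, so N = 31.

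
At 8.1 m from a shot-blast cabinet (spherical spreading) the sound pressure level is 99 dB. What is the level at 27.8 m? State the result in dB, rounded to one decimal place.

Spherical spreading from a point source gives a 20·log₁₀(r₂/r₁) drop.
L₂ = 99 − 20·log₁₀(27.8/8.1) = 99 − 10.711 = 88.29 dB.

88.3 dB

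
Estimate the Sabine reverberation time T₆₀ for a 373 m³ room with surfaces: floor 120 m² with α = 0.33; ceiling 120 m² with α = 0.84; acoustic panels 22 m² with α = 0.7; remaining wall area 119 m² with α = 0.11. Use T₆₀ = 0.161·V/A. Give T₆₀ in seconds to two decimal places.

A = Σ Sᵢαᵢ = 120·0.33 + 120·0.84 + 22·0.7 + 119·0.11 = 168.89 m².
T₆₀ = 0.161·V/A = 0.161·373/168.89 = 0.356 s.

0.36 s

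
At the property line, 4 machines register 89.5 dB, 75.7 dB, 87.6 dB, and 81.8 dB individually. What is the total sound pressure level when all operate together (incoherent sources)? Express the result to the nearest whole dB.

92 dB

Incoherent sources combine by intensity addition: L_total = 10·log₁₀(Σ 10^(L_i/10)).
Σ 10^(L/10) = 10^(89.5/10) + 10^(75.7/10) + 10^(87.6/10) + 10^(81.8/10) = 1.655e+09.
L_total = 10·log₁₀(1.655e+09) = 92.19 dB.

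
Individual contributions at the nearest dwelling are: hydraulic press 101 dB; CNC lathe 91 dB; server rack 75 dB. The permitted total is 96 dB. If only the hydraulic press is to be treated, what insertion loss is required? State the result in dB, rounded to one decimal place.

6.7 dB

Fixed contribution from the other sources: Σ 10^(L/10) = 10^(91/10) + 10^(75/10) = 1.291e+09 (91.11 dB).
To meet 96 dB overall, the treated hydraulic press may contribute at most 10^(96/10) − 1.291e+09 = 2.691e+09, i.e. 94.30 dB.
Required insertion loss = 101 − 94.30 = 6.70 dB.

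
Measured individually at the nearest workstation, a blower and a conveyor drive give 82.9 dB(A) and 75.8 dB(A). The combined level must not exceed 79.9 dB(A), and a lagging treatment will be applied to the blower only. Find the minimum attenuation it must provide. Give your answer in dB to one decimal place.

5.1 dB

The untreated sources together contribute 10^(75.8/10) = 3.802e+07, i.e. 75.80 dB(A).
To meet 79.9 dB(A) overall, the treated blower may contribute at most 10^(79.9/10) − 3.802e+07 = 5.970e+07, i.e. 77.76 dB(A).
So the blower must be reduced from 82.9 to 77.76 dB(A): IL = 5.14 dB.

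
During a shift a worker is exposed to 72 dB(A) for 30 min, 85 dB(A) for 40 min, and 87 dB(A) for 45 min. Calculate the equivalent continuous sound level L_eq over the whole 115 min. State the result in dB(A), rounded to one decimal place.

L_eq = 10·log₁₀[(1/T)·Σ tᵢ·10^(Lᵢ/10)] with T = 115 min.
Σ tᵢ·10^(Lᵢ/10) = 30·10^(72/10) + 40·10^(85/10) + 45·10^(87/10) = 3.568e+10.
L_eq = 10·log₁₀(3.568e+10/115) = 84.92 dB(A).

84.9 dB(A)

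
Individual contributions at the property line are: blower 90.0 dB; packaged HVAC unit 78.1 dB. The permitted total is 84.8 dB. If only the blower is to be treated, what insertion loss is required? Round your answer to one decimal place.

Fixed contribution from the other source: Σ 10^(L/10) = 10^(78.1/10) = 6.457e+07 (78.10 dB).
The limit corresponds to 10^(84.8/10) = 3.020e+08; subtracting the fixed part leaves 2.374e+08 for the blower, i.e. 83.76 dB.
So the blower must be reduced from 90.0 to 83.76 dB: IL = 6.24 dB.

6.2 dB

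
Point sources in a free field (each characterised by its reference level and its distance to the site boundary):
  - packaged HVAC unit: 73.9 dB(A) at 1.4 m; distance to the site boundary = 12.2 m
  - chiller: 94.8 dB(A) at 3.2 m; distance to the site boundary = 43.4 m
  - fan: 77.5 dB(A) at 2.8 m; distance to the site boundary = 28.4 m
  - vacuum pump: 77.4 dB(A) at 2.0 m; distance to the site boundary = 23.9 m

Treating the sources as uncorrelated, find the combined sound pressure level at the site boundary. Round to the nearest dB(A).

72 dB(A)

Apply inverse-square spreading to bring every level to the receiver, then sum 10^(L/10).
packaged HVAC unit: 73.9 − 20·log₁₀(12.2/1.4) = 73.9 − 18.80 = 55.10 dB(A).
chiller: 94.8 − 20·log₁₀(43.4/3.2) = 94.8 − 22.65 = 72.15 dB(A).
fan: 77.5 − 20·log₁₀(28.4/2.8) = 77.5 − 20.12 = 57.38 dB(A).
vacuum pump: 77.4 − 20·log₁₀(23.9/2.0) = 77.4 − 21.55 = 55.85 dB(A).
Σ 10^(L/10) = 1.767e+07 → L_total = 10·log₁₀(1.767e+07) = 72.47 dB(A).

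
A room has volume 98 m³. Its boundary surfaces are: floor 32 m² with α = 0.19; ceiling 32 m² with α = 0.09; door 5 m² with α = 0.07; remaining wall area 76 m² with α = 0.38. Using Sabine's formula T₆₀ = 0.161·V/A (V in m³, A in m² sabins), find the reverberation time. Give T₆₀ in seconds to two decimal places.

0.41 s

Total absorption A = 32·0.19 + 32·0.09 + 5·0.07 + 76·0.38 = 38.19 m² sabins.
T₆₀ = 0.161 × 98 / 38.19 = 0.413 s.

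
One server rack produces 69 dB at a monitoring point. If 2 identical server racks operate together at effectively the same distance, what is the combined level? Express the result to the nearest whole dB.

72 dB

L_total = L₁ + 10·log₁₀ N for N identical incoherent sources.
L_total = 69 + 10·log₁₀(2) = 69 + 3.010 = 72.01 dB.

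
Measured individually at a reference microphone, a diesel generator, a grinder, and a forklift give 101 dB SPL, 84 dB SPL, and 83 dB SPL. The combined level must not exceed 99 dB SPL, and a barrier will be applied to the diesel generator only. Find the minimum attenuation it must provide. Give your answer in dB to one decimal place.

The untreated sources together contribute 10^(84/10) + 10^(83/10) = 4.507e+08, i.e. 86.54 dB SPL.
The limit corresponds to 10^(99/10) = 7.943e+09; subtracting the fixed part leaves 7.493e+09 for the diesel generator, i.e. 98.75 dB SPL.
Required insertion loss = 101 − 98.75 = 2.25 dB.

2.3 dB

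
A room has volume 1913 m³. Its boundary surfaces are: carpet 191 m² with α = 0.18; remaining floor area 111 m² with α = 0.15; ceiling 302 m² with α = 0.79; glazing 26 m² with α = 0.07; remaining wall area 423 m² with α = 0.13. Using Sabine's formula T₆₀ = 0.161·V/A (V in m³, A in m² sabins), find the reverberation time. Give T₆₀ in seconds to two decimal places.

A = Σ Sᵢαᵢ = 191·0.18 + 111·0.15 + 302·0.79 + 26·0.07 + 423·0.13 = 346.42 m².
T₆₀ = 0.161 × 1913 / 346.42 = 0.889 s.

0.89 s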